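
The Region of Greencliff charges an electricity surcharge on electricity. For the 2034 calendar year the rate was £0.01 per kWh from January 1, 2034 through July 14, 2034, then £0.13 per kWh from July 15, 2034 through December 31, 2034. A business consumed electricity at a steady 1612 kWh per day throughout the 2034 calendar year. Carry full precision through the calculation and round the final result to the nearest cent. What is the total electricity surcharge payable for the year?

£38,768.60

January 1 – July 14, 2034: 195 days × 1612 kWh/day = 314,340 kWh at £0.01/kWh → £3,143.40
July 15 – December 31, 2034: 170 days × 1612 kWh/day = 274,040 kWh at £0.13/kWh → £35,625.20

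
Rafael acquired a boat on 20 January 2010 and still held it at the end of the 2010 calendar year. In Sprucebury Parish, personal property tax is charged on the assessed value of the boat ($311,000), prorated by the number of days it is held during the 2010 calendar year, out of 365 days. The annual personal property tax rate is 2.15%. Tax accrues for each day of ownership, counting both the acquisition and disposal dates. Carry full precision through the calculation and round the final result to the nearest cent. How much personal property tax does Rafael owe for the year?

Days held (20 January – 31 December 2010): 346 out of 365
Tax = $311,000 × 2.15% × 346/365 = $6,338.4356

$6,338.44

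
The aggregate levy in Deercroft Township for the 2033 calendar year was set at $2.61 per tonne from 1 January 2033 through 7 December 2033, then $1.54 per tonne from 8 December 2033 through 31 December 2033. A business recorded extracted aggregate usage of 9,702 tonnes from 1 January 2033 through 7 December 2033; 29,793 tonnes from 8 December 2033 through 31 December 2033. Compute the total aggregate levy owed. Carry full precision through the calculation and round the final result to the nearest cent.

$71203.44

1 January – 7 December 2033: 9,702 tonnes at $2.61/tonne → $25322.22
8 December – 31 December 2033: 29,793 tonnes at $1.54/tonne → $45881.22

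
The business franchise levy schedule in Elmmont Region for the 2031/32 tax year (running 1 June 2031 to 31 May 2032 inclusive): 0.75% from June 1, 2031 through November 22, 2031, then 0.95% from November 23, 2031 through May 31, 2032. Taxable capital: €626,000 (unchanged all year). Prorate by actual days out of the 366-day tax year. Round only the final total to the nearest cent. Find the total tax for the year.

€5,348.37

June 1 – November 22, 2031: 175 days at 0.75% → €626,000 × 0.75% × 175/366 = €2,244.8770
November 23, 2031 – May 31, 2032: 191 days at 0.95% → €626,000 × 0.95% × 191/366 = €3,103.4891
Total = €5,348.3661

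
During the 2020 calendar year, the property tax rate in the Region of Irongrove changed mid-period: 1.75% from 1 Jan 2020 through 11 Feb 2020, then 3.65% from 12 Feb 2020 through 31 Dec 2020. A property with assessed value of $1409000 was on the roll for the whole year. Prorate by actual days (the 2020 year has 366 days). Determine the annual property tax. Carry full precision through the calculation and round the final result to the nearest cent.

1 Jan – 11 Feb 2020: 42 days at 1.75% → $1409000 × 1.75% × 42/366 = $2829.5492
12 Feb – 31 Dec 2020: 324 days at 3.65% → $1409000 × 3.65% × 324/366 = $45526.8689
Total = $48356.4180

$48356.42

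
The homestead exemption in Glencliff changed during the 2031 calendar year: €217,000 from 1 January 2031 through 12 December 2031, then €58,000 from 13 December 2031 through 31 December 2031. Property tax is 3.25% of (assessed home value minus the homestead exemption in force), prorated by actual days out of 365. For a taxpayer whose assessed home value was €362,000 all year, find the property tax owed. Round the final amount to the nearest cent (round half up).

€4,981.49

1 January – 12 December 2031: 346 days, exemption €217,000 → (€362,000 − €217,000) × 3.25% × 346/365 = €4,467.1918
13 December – 31 December 2031: 19 days, exemption €58,000 → (€362,000 − €58,000) × 3.25% × 19/365 = €514.3014
Total = €4,981.4932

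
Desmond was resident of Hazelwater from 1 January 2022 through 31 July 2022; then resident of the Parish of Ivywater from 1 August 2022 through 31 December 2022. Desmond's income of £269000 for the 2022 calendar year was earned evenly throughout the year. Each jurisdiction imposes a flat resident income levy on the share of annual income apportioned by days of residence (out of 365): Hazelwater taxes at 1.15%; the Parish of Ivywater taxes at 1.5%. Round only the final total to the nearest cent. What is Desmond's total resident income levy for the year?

Hazelwater, 1 January – 31 July 2022: 212 days → £269000 × 1.15% × 212/365 = £1796.7726
The Parish of Ivywater, 1 August – 31 December 2022: 153 days → £269000 × 1.5% × 153/365 = £1691.3836
Total = £3488.1562

£3488.16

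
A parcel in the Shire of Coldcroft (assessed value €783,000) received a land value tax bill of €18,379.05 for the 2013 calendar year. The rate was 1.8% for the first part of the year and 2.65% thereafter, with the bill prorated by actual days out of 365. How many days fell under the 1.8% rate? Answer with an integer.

130 days

Let d = days at the first rate; then 365 − d days at the second rate.
€783,000 × [1.8%·d + 2.65%·(365−d)] / 365 = €18,379.05
Solving gives d = 130, so the new rate took effect on 11 May 2013.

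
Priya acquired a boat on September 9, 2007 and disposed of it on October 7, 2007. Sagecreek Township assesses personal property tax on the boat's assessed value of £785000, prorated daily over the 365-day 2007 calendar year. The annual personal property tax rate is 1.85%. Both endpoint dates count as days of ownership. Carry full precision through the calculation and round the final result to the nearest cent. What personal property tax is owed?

Days held (September 9 – October 7, 2007): 29 out of 365
Tax = £785000 × 1.85% × 29/365 = £1153.8425

£1153.84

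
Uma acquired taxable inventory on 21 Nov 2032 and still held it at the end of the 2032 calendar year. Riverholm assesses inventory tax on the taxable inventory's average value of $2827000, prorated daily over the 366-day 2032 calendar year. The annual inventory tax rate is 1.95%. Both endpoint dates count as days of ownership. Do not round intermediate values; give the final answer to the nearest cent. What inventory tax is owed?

$6175.37

Days held (21 Nov – 31 Dec 2032): 41 out of 366
Tax = $2827000 × 1.95% × 41/366 = $6175.3730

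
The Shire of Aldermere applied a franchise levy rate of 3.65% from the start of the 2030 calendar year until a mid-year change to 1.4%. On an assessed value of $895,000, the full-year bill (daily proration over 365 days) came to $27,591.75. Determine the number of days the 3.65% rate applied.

Let d = days at the first rate; then 365 − d days at the second rate.
$895,000 × [3.65%·d + 1.4%·(365−d)] / 365 = $27,591.75
Solving gives d = 273, so the new rate took effect on 1 October 2030.

273 days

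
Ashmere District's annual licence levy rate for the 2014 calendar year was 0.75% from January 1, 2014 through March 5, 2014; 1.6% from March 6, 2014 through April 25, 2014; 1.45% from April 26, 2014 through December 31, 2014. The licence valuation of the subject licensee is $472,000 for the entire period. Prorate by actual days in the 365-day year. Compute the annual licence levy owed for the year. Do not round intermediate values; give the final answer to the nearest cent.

January 1 – March 5, 2014: 64 days at 0.75% → $472,000 × 0.75% × 64/365 = $620.7123
March 6 – April 25, 2014: 51 days at 1.6% → $472,000 × 1.6% × 51/365 = $1,055.2110
April 26 – December 31, 2014: 250 days at 1.45% → $472,000 × 1.45% × 250/365 = $4,687.6712
Total = $6,363.5945

$6,363.59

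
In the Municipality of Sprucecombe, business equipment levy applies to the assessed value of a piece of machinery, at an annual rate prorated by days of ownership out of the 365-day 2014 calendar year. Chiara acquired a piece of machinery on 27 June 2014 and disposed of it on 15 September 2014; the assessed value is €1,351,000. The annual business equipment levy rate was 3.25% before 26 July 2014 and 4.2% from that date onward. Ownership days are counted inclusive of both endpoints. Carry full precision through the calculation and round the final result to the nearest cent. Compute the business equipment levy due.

27 June – 25 July 2014: 29 days at 3.25% → €1,351,000 × 3.25% × 29/365 = €3,488.5411
26 July – 15 September 2014: 52 days at 4.2% → €1,351,000 × 4.2% × 52/365 = €8,083.7918
Total = €11,572.3329

€11,572.33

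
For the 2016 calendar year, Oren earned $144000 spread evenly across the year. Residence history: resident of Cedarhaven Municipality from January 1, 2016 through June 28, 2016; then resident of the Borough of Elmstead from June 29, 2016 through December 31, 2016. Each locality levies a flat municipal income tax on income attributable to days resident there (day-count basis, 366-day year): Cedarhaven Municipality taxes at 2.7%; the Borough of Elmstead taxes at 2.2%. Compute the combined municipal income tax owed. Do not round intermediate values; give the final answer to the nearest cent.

Cedarhaven Municipality, January 1 – June 28, 2016: 180 days → $144000 × 2.7% × 180/366 = $1912.1311
The Borough of Elmstead, June 29 – December 31, 2016: 186 days → $144000 × 2.2% × 186/366 = $1609.9672
Total = $3522.0984

$3522.10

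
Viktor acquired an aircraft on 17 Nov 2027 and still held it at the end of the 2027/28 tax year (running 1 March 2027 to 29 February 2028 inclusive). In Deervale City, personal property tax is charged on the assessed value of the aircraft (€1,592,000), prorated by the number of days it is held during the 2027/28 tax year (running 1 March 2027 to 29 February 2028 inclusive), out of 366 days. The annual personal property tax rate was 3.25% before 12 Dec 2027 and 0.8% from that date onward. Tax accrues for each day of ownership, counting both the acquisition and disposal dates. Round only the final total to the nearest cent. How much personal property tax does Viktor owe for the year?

17 Nov – 11 Dec 2027: 25 days at 3.25% → €1,592,000 × 3.25% × 25/366 = €3,534.1530
12 Dec 2027 – 29 Feb 2028: 80 days at 0.8% → €1,592,000 × 0.8% × 80/366 = €2,783.8251
Total = €6,317.9781

€6,317.98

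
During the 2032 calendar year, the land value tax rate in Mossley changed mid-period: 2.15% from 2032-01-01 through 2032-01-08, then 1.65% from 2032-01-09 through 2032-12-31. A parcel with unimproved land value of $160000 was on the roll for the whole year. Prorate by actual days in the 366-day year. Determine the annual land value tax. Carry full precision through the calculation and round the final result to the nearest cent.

2032-01-01 to 2032-01-08: 8 days at 2.15% → $160000 × 2.15% × 8/366 = $75.1913
2032-01-09 to 2032-12-31: 358 days at 1.65% → $160000 × 1.65% × 358/366 = $2582.2951
Total = $2657.4863

$2657.49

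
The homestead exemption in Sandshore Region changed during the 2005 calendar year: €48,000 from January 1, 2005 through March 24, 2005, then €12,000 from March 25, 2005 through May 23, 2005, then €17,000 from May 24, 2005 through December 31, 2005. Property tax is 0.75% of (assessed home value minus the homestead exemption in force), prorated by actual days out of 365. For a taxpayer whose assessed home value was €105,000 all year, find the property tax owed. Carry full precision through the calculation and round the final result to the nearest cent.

€613.29

January 1 – March 24, 2005: 83 days, exemption €48,000 → (€105,000 − €48,000) × 0.75% × 83/365 = €97.2123
March 25 – May 23, 2005: 60 days, exemption €12,000 → (€105,000 − €12,000) × 0.75% × 60/365 = €114.6575
May 24 – December 31, 2005: 222 days, exemption €17,000 → (€105,000 − €17,000) × 0.75% × 222/365 = €401.4247
Total = €613.2945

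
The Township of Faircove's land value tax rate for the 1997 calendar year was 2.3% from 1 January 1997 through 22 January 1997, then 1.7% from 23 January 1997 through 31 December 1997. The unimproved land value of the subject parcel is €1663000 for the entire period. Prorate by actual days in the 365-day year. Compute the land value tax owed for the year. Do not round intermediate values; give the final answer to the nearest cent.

€28872.41

1 January – 22 January 1997: 22 days at 2.3% → €1663000 × 2.3% × 22/365 = €2305.4192
23 January – 31 December 1997: 343 days at 1.7% → €1663000 × 1.7% × 343/365 = €26566.9945
Total = €28872.4137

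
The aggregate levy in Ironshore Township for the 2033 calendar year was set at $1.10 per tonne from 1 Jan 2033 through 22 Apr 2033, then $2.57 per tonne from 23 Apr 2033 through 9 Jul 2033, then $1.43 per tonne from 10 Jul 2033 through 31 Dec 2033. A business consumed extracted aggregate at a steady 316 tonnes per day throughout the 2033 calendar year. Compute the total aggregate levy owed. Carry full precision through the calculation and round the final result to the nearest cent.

1 Jan – 22 Apr 2033: 112 days × 316 tonnes/day = 35,392 tonnes at $1.10/tonne → $38,931.20
23 Apr – 9 Jul 2033: 78 days × 316 tonnes/day = 24,648 tonnes at $2.57/tonne → $63,345.36
10 Jul – 31 Dec 2033: 175 days × 316 tonnes/day = 55,300 tonnes at $1.43/tonne → $79,079.00

$181,355.56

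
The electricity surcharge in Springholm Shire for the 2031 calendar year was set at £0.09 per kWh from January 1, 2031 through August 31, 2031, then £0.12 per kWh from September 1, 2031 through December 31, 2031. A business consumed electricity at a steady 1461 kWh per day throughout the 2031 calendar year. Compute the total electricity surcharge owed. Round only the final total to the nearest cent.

£53,341.11

January 1 – August 31, 2031: 243 days × 1461 kWh/day = 355,023 kWh at £0.09/kWh → £31,952.07
September 1 – December 31, 2031: 122 days × 1461 kWh/day = 178,242 kWh at £0.12/kWh → £21,389.04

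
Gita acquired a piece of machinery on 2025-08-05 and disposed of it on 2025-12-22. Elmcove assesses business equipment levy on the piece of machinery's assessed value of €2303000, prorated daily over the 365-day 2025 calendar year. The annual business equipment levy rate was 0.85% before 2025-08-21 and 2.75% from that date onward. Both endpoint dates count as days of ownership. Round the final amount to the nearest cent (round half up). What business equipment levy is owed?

€22373.80

2025-08-05 to 2025-08-20: 16 days at 0.85% → €2303000 × 0.85% × 16/365 = €858.1041
2025-08-21 to 2025-12-22: 124 days at 2.75% → €2303000 × 2.75% × 124/365 = €21515.6986
Total = €22373.8027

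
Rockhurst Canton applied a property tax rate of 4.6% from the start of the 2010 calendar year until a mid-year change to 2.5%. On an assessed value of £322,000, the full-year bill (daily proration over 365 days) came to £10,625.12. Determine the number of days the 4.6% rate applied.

139 days

Let d = days at the first rate; then 365 − d days at the second rate.
£322,000 × [4.6%·d + 2.5%·(365−d)] / 365 = £10,625.12
Solving gives d = 139, so the new rate took effect on 20 May 2010.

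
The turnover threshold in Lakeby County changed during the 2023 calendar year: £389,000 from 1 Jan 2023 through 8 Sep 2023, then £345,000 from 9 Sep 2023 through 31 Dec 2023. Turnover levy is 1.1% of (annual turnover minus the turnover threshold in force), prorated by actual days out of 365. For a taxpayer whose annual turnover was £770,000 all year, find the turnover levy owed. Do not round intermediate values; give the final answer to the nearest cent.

1 Jan – 8 Sep 2023: 251 days, exemption £389,000 → (£770,000 − £389,000) × 1.1% × 251/365 = £2,882.0301
9 Sep – 31 Dec 2023: 114 days, exemption £345,000 → (£770,000 − £345,000) × 1.1% × 114/365 = £1,460.1370
Total = £4,342.1671

£4,342.17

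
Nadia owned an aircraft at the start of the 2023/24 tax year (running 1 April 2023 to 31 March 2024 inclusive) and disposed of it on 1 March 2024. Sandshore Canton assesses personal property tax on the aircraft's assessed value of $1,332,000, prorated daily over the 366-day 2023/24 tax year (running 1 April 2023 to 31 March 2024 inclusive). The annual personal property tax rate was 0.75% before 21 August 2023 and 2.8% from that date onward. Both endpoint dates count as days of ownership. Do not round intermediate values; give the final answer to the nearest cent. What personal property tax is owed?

1 April – 20 August 2023: 142 days at 0.75% → $1,332,000 × 0.75% × 142/366 = $3,875.9016
21 August 2023 – 1 March 2024: 194 days at 2.8% → $1,332,000 × 2.8% × 194/366 = $19,768.9180
Total = $23,644.8197

$23,644.82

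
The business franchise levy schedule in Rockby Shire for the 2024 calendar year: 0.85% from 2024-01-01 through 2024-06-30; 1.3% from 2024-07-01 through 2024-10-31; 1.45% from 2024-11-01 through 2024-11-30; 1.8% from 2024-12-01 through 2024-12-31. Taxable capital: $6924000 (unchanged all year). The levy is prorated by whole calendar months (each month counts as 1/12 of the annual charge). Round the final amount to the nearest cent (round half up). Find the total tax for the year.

2024-01-01 to 2024-06-30: 6 months at 0.85% → $6924000 × 0.85% × 6/12 = $29427.0000
2024-07-01 to 2024-10-31: 4 months at 1.3% → $6924000 × 1.3% × 4/12 = $30004.0000
2024-11-01 to 2024-11-30: 1 month at 1.45% → $6924000 × 1.45% × 1/12 = $8366.5000
2024-12-01 to 2024-12-31: 1 month at 1.8% → $6924000 × 1.8% × 1/12 = $10386.0000
Total = $78183.5000

$78183.50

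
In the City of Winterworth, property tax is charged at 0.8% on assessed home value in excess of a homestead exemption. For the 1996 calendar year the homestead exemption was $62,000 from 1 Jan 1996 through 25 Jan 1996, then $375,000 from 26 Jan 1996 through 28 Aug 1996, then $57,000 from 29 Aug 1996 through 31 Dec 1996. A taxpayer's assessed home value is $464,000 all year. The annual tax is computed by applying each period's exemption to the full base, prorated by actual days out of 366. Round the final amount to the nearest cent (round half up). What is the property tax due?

1 Jan – 25 Jan 1996: 25 days, exemption $62,000 → ($464,000 − $62,000) × 0.8% × 25/366 = $219.6721
26 Jan – 28 Aug 1996: 216 days, exemption $375,000 → ($464,000 − $375,000) × 0.8% × 216/366 = $420.1967
29 Aug – 31 Dec 1996: 125 days, exemption $57,000 → ($464,000 − $57,000) × 0.8% × 125/366 = $1,112.0219
Total = $1,751.8907

$1,751.89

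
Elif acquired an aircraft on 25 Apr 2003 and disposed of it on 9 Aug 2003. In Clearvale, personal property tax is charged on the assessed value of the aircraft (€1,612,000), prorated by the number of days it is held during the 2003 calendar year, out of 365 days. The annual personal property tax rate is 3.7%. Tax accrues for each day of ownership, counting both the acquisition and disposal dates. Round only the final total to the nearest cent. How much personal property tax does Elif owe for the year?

Days held (25 Apr – 9 Aug 2003): 107 out of 365
Tax = €1,612,000 × 3.7% × 107/365 = €17,484.6795

€17,484.68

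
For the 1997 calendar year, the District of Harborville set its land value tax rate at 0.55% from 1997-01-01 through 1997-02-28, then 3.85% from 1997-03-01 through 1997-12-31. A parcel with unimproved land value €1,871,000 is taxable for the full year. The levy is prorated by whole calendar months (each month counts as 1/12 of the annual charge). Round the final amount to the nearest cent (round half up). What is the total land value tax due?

1997-01-01 to 1997-02-28: 2 months at 0.55% → €1,871,000 × 0.55% × 2/12 = €1,715.0833
1997-03-01 to 1997-12-31: 10 months at 3.85% → €1,871,000 × 3.85% × 10/12 = €60,027.9167
Total = €61,743.0000

€61,743.00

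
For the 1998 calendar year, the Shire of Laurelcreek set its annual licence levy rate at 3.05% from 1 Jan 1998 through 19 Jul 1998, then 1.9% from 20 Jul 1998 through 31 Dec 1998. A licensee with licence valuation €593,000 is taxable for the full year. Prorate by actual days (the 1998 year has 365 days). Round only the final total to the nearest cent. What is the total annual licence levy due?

1 Jan – 19 Jul 1998: 200 days at 3.05% → €593,000 × 3.05% × 200/365 = €9,910.4110
20 Jul – 31 Dec 1998: 165 days at 1.9% → €593,000 × 1.9% × 165/365 = €5,093.3014
Total = €15,003.7123

€15,003.71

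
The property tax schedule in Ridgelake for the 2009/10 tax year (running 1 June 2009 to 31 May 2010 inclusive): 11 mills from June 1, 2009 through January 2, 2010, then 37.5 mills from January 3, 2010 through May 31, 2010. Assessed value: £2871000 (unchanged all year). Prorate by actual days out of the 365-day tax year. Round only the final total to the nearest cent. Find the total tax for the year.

June 1, 2009 – January 2, 2010: 216 days at 11 mills → £2871000 × 1.1% × 216/365 = £18689.0301
January 3 – May 31, 2010: 149 days at 37.5 mills → £2871000 × 3.75% × 149/365 = £43949.8973
Total = £62638.9274

£62638.93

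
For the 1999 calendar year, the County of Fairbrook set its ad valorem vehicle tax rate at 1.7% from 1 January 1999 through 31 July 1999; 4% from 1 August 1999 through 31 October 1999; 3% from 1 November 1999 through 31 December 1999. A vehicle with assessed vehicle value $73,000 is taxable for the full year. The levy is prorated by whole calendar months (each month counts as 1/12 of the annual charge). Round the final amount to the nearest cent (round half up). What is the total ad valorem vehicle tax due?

$1,818.92

1 January – 31 July 1999: 7 months at 1.7% → $73,000 × 1.7% × 7/12 = $723.9167
1 August – 31 October 1999: 3 months at 4% → $73,000 × 4% × 3/12 = $730.0000
1 November – 31 December 1999: 2 months at 3% → $73,000 × 3% × 2/12 = $365.0000
Total = $1,818.9167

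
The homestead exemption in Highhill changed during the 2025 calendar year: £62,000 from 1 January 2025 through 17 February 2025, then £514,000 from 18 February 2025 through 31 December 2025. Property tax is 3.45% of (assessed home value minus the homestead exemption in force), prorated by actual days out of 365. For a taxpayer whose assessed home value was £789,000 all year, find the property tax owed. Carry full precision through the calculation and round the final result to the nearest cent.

1 January – 17 February 2025: 48 days, exemption £62,000 → (£789,000 − £62,000) × 3.45% × 48/365 = £3,298.3890
18 February – 31 December 2025: 317 days, exemption £514,000 → (£789,000 − £514,000) × 3.45% × 317/365 = £8,239.8288
Total = £11,538.2178

£11,538.22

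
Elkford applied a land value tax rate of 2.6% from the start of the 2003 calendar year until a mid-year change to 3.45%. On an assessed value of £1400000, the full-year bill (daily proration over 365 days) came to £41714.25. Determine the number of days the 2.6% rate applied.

202 days

Let d = days at the first rate; then 365 − d days at the second rate.
£1400000 × [2.6%·d + 3.45%·(365−d)] / 365 = £41714.25
Solving gives d = 202, so the new rate took effect on 22 Jul 2003.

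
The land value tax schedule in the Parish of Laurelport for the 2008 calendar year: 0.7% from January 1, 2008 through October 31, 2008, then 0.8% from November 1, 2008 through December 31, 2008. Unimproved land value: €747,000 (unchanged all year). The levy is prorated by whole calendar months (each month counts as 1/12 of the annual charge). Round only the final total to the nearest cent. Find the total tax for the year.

€5,353.50

January 1 – October 31, 2008: 10 months at 0.7% → €747,000 × 0.7% × 10/12 = €4,357.5000
November 1 – December 31, 2008: 2 months at 0.8% → €747,000 × 0.8% × 2/12 = €996.0000
Total = €5,353.5000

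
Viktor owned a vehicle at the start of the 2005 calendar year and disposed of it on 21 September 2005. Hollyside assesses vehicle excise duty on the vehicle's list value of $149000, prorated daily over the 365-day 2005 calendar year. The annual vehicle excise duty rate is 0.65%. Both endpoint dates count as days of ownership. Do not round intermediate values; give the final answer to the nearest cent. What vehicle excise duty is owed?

$700.50

Days held (1 January – 21 September 2005): 264 out of 365
Tax = $149000 × 0.65% × 264/365 = $700.5041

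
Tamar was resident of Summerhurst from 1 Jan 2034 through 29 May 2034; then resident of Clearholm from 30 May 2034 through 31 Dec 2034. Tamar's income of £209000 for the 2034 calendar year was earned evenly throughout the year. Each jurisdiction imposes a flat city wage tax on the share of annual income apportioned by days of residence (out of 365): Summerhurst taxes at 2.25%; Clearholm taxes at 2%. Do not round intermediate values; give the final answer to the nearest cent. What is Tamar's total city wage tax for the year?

Summerhurst, 1 Jan – 29 May 2034: 149 days → £209000 × 2.25% × 149/365 = £1919.6507
Clearholm, 30 May – 31 Dec 2034: 216 days → £209000 × 2% × 216/365 = £2473.6438
Total = £4393.2945

£4393.29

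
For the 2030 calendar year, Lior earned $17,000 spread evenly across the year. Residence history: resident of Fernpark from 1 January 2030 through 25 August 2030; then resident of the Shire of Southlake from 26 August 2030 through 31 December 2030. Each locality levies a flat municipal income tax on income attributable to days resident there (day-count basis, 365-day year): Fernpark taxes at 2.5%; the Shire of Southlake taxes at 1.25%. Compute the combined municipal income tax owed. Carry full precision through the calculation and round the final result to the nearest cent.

Fernpark, 1 January – 25 August 2030: 237 days → $17,000 × 2.5% × 237/365 = $275.9589
The Shire of Southlake, 26 August – 31 December 2030: 128 days → $17,000 × 1.25% × 128/365 = $74.5205
Total = $350.4795

$350.48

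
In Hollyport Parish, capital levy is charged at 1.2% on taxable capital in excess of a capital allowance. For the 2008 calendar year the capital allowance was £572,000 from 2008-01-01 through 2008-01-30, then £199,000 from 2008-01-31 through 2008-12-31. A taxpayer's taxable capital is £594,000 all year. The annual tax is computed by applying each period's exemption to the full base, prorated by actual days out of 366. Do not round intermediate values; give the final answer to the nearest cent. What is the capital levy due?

2008-01-01 to 2008-01-30: 30 days, exemption £572,000 → (£594,000 − £572,000) × 1.2% × 30/366 = £21.6393
2008-01-31 to 2008-12-31: 336 days, exemption £199,000 → (£594,000 − £199,000) × 1.2% × 336/366 = £4,351.4754
Total = £4,373.1148

£4,373.11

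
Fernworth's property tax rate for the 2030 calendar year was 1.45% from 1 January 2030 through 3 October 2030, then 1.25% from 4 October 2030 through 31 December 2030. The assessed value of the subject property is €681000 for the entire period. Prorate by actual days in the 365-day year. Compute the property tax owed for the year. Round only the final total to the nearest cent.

1 January – 3 October 2030: 276 days at 1.45% → €681000 × 1.45% × 276/365 = €7466.7452
4 October – 31 December 2030: 89 days at 1.25% → €681000 × 1.25% × 89/365 = €2075.6507
Total = €9542.3959

€9542.40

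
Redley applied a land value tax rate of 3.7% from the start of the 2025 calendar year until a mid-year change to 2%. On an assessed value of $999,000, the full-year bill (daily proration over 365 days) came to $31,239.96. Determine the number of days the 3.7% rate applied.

242 days

Let d = days at the first rate; then 365 − d days at the second rate.
$999,000 × [3.7%·d + 2%·(365−d)] / 365 = $31,239.96
Solving gives d = 242, so the new rate took effect on 31 Aug 2025.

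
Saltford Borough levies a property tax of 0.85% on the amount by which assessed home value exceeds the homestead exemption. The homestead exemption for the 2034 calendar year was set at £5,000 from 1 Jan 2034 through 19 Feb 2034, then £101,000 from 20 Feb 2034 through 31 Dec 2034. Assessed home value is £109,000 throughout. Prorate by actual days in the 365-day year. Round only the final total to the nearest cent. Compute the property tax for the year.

£179.78

1 Jan – 19 Feb 2034: 50 days, exemption £5,000 → (£109,000 − £5,000) × 0.85% × 50/365 = £121.0959
20 Feb – 31 Dec 2034: 315 days, exemption £101,000 → (£109,000 − £101,000) × 0.85% × 315/365 = £58.6849
Total = £179.7808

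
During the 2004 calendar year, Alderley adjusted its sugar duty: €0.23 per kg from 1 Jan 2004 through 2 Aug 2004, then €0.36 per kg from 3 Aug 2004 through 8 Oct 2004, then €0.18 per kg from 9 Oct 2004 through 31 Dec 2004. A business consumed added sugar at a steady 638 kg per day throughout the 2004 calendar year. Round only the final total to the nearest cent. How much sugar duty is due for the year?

1 Jan – 2 Aug 2004: 215 days × 638 kg/day = 137,170 kg at €0.23/kg → €31,549.10
3 Aug – 8 Oct 2004: 67 days × 638 kg/day = 42,746 kg at €0.36/kg → €15,388.56
9 Oct – 31 Dec 2004: 84 days × 638 kg/day = 53,592 kg at €0.18/kg → €9,646.56

€56,584.22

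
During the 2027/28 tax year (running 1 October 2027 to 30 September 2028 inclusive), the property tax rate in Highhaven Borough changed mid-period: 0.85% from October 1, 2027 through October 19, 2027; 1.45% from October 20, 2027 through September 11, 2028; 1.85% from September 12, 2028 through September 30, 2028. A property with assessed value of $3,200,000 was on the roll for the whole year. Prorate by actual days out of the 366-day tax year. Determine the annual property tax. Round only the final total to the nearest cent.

October 1 – October 19, 2027: 19 days at 0.85% → $3,200,000 × 0.85% × 19/366 = $1,412.0219
October 20, 2027 – September 11, 2028: 328 days at 1.45% → $3,200,000 × 1.45% × 328/366 = $41,582.5137
September 12 – September 30, 2028: 19 days at 1.85% → $3,200,000 × 1.85% × 19/366 = $3,073.2240
Total = $46,067.7596

$46,067.76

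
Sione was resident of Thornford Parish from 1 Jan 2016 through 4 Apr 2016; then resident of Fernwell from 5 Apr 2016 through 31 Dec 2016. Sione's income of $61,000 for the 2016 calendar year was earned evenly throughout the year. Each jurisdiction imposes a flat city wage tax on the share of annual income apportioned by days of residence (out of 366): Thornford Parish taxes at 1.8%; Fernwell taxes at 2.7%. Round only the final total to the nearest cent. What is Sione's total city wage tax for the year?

$1,504.50

Thornford Parish, 1 Jan – 4 Apr 2016: 95 days → $61,000 × 1.8% × 95/366 = $285.0000
Fernwell, 5 Apr – 31 Dec 2016: 271 days → $61,000 × 2.7% × 271/366 = $1,219.5000
Total = $1,504.5000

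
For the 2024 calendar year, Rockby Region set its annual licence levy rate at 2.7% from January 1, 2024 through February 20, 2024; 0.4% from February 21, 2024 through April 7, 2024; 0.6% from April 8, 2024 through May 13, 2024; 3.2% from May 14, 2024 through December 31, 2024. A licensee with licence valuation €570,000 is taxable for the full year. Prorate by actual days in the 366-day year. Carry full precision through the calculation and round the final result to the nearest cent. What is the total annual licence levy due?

January 1 – February 20, 2024: 51 days at 2.7% → €570,000 × 2.7% × 51/366 = €2,144.5082
February 21 – April 7, 2024: 47 days at 0.4% → €570,000 × 0.4% × 47/366 = €292.7869
April 8 – May 13, 2024: 36 days at 0.6% → €570,000 × 0.6% × 36/366 = €336.3934
May 14 – December 31, 2024: 232 days at 3.2% → €570,000 × 3.2% × 232/366 = €11,561.9672
Total = €14,335.6557

€14,335.66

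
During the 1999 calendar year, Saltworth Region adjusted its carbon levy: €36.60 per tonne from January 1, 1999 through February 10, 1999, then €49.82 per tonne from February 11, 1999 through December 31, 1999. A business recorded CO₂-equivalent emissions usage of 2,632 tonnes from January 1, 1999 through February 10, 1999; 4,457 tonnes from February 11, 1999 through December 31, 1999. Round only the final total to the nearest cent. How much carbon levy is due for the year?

January 1 – February 10, 1999: 2,632 tonnes at €36.60/tonne → €96,331.20
February 11 – December 31, 1999: 4,457 tonnes at €49.82/tonne → €222,047.74

€318,378.94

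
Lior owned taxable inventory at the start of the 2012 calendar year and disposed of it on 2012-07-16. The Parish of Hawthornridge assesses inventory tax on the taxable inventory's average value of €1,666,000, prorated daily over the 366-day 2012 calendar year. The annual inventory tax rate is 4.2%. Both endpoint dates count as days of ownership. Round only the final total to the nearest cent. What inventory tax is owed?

Days held (2012-01-01 to 2012-07-16): 198 out of 366
Tax = €1,666,000 × 4.2% × 198/366 = €37,853.7049

€37,853.70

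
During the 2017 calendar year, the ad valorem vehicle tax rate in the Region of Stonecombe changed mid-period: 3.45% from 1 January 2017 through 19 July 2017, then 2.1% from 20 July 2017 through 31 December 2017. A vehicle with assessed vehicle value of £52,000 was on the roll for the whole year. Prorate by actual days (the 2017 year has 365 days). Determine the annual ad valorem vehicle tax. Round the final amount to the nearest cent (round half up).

1 January – 19 July 2017: 200 days at 3.45% → £52,000 × 3.45% × 200/365 = £983.0137
20 July – 31 December 2017: 165 days at 2.1% → £52,000 × 2.1% × 165/365 = £493.6438
Total = £1,476.6575

£1,476.66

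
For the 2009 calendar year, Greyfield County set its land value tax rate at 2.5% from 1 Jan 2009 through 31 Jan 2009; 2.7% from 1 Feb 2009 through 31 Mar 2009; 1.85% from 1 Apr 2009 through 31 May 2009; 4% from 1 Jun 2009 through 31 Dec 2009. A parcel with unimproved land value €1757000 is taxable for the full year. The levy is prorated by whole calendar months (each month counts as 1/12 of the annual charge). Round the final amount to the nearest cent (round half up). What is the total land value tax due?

€57981.00

1 Jan – 31 Jan 2009: 1 month at 2.5% → €1757000 × 2.5% × 1/12 = €3660.4167
1 Feb – 31 Mar 2009: 2 months at 2.7% → €1757000 × 2.7% × 2/12 = €7906.5000
1 Apr – 31 May 2009: 2 months at 1.85% → €1757000 × 1.85% × 2/12 = €5417.4167
1 Jun – 31 Dec 2009: 7 months at 4% → €1757000 × 4% × 7/12 = €40996.6667
Total = €57981.0000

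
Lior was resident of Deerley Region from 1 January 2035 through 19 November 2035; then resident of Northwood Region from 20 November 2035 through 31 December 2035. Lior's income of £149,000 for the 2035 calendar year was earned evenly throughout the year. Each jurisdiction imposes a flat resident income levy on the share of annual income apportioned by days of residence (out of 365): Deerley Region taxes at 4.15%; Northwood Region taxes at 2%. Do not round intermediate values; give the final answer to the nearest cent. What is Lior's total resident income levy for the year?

Deerley Region, 1 January – 19 November 2035: 323 days → £149,000 × 4.15% × 323/365 = £5,471.9740
Northwood Region, 20 November – 31 December 2035: 42 days → £149,000 × 2% × 42/365 = £342.9041
Total = £5,814.8781

£5,814.88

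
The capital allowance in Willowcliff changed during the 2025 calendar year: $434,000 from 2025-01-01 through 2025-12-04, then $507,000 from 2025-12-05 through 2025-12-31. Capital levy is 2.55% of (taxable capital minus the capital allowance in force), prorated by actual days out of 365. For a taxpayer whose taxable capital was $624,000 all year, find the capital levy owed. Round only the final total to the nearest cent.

$4,707.30

2025-01-01 to 2025-12-04: 338 days, exemption $434,000 → ($624,000 − $434,000) × 2.55% × 338/365 = $4,486.6027
2025-12-05 to 2025-12-31: 27 days, exemption $507,000 → ($624,000 − $507,000) × 2.55% × 27/365 = $220.6973
Total = $4,707.3000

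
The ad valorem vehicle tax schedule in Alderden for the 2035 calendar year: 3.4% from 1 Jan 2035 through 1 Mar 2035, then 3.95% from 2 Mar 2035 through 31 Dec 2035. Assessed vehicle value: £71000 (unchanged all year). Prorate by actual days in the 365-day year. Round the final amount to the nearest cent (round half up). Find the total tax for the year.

£2740.31

1 Jan – 1 Mar 2035: 60 days at 3.4% → £71000 × 3.4% × 60/365 = £396.8219
2 Mar – 31 Dec 2035: 305 days at 3.95% → £71000 × 3.95% × 305/365 = £2343.4863
Total = £2740.3082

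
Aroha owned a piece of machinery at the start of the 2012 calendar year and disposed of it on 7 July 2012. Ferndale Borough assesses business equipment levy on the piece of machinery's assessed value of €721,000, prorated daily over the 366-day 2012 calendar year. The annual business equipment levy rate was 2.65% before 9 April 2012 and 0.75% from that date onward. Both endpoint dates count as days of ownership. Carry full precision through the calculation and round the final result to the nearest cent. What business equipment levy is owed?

1 January – 8 April 2012: 99 days at 2.65% → €721,000 × 2.65% × 99/366 = €5,168.1516
9 April – 7 July 2012: 90 days at 0.75% → €721,000 × 0.75% × 90/366 = €1,329.7131
Total = €6,497.8648

€6,497.86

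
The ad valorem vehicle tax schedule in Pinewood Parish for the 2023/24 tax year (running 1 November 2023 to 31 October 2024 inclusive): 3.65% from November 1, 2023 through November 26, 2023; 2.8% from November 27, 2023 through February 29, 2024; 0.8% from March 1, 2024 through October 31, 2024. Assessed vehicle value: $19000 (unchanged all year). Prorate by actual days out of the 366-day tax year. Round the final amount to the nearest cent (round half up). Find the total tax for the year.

November 1 – November 26, 2023: 26 days at 3.65% → $19000 × 3.65% × 26/366 = $49.2650
November 27, 2023 – February 29, 2024: 95 days at 2.8% → $19000 × 2.8% × 95/366 = $138.0874
March 1 – October 31, 2024: 245 days at 0.8% → $19000 × 0.8% × 245/366 = $101.7486
Total = $289.1011

$289.10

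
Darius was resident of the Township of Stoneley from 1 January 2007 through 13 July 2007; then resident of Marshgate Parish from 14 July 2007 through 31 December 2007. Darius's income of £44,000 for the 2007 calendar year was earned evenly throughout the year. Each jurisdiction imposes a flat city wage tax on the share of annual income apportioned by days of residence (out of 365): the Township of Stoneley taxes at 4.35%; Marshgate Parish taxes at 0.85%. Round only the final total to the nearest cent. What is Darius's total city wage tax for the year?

£1,192.52

The Township of Stoneley, 1 January – 13 July 2007: 194 days → £44,000 × 4.35% × 194/365 = £1,017.3041
Marshgate Parish, 14 July – 31 December 2007: 171 days → £44,000 × 0.85% × 171/365 = £175.2164
Total = £1,192.5205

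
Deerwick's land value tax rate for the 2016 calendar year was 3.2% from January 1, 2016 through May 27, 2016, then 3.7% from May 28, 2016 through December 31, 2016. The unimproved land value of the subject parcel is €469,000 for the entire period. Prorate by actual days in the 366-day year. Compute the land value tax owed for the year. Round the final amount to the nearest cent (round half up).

January 1 – May 27, 2016: 148 days at 3.2% → €469,000 × 3.2% × 148/366 = €6,068.8087
May 28 – December 31, 2016: 218 days at 3.7% → €469,000 × 3.7% × 218/366 = €10,335.9399
Total = €16,404.7486

€16,404.75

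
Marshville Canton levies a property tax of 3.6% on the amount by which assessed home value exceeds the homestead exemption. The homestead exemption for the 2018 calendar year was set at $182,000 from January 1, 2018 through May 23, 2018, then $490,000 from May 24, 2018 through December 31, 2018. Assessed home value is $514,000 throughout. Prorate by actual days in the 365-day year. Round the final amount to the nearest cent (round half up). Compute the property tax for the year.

$5,208.07

January 1 – May 23, 2018: 143 days, exemption $182,000 → ($514,000 − $182,000) × 3.6% × 143/365 = $4,682.5644
May 24 – December 31, 2018: 222 days, exemption $490,000 → ($514,000 − $490,000) × 3.6% × 222/365 = $525.5014
Total = $5,208.0658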